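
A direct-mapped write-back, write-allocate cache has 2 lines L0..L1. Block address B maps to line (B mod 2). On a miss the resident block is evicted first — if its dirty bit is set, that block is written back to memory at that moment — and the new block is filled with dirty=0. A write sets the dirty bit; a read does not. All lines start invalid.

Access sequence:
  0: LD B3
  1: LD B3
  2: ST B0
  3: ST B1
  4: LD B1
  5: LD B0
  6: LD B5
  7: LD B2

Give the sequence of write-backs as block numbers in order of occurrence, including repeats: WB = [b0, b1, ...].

WB = [1, 0]

  0 | R B3 → L1 miss [-]
  1 | R B3 → L1 hit [-]
  2 | W B0 → L0 miss [D]
  3 | W B1 → L1 miss [D]
  4 | R B1 → L1 hit [D]
  5 | R B0 → L0 hit [D]
  6 | R B5 → L1 miss wb→B1 [-]
  7 | R B2 → L0 miss wb→B0 [-]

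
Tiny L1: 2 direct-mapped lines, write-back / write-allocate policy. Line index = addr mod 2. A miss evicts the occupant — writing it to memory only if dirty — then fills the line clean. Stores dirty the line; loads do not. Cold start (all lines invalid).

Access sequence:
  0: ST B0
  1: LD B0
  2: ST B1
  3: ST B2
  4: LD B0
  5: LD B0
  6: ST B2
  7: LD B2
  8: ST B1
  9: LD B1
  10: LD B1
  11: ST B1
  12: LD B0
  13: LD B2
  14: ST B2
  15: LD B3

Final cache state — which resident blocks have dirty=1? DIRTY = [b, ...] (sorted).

0: W B0 -> L0 miss  d=D]
1: R B0 -> L0 hit  d=D]
2: W B1 -> L1 miss  d=D]
3: W B2 -> L0 miss wb->B0  d=D]
4: R B0 -> L0 miss wb->B2  d=-]
5: R B0 -> L0 hit  d=-]
6: W B2 -> L0 miss  d=D]
7: R B2 -> L0 hit  d=D]
8: W B1 -> L1 hit  d=D]
9: R B1 -> L1 hit  d=D]
10: R B1 -> L1 hit  d=D]
11: W B1 -> L1 hit  d=D]
12: R B0 -> L0 miss wb->B2  d=-]
13: R B2 -> L0 miss  d=-]
14: W B2 -> L0 hit  d=D]
15: R B3 -> L1 miss wb->B1  d=-]

DIRTY = [2]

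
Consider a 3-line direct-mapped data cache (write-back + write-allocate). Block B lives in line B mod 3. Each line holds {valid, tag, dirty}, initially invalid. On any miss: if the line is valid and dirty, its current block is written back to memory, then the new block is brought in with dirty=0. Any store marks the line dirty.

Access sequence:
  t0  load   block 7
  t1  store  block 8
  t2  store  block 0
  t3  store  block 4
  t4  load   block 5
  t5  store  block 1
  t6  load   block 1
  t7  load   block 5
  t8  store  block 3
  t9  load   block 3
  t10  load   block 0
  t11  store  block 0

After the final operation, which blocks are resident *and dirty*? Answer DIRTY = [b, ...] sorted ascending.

DIRTY = [0, 1]

  0 | R B7 → L1 miss [-]
  1 | W B8 → L2 miss [D]
  2 | W B0 → L0 miss [D]
  3 | W B4 → L1 miss [D]
  4 | R B5 → L2 miss wb→B8 [-]
  5 | W B1 → L1 miss wb→B4 [D]
  6 | R B1 → L1 hit [D]
  7 | R B5 → L2 hit [-]
  8 | W B3 → L0 miss wb→B0 [D]
  9 | R B3 → L0 hit [D]
  10 | R B0 → L0 miss wb→B3 [-]
  11 | W B0 → L0 hit [D]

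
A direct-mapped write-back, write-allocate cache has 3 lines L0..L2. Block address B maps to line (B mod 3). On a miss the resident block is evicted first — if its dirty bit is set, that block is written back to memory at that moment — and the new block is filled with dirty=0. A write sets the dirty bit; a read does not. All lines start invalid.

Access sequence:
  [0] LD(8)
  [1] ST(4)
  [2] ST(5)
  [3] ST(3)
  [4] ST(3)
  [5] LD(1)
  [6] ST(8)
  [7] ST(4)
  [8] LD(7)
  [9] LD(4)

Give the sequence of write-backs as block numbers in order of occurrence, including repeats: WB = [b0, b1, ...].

WB = [4, 5, 4]

  0 | R B8 → L2 miss [-]
  1 | W B4 → L1 miss [D]
  2 | W B5 → L2 miss [D]
  3 | W B3 → L0 miss [D]
  4 | W B3 → L0 hit [D]
  5 | R B1 → L1 miss wb→B4 [-]
  6 | W B8 → L2 miss wb→B5 [D]
  7 | W B4 → L1 miss [D]
  8 | R B7 → L1 miss wb→B4 [-]
  9 | R B4 → L1 miss [-]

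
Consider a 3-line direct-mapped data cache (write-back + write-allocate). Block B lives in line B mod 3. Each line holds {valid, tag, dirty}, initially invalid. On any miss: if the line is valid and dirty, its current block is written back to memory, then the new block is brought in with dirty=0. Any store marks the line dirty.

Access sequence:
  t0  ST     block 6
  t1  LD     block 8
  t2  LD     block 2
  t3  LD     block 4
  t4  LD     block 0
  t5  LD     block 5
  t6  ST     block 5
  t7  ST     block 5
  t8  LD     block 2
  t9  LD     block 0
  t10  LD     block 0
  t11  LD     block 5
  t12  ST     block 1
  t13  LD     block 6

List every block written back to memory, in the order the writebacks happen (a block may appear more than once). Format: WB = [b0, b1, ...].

0: W B6 → L0 miss [D]
1: R B8 → L2 miss [-]
2: R B2 → L2 miss [-]
3: R B4 → L1 miss [-]
4: R B0 → L0 miss wb→B6 [-]
5: R B5 → L2 miss [-]
6: W B5 → L2 hit [D]
7: W B5 → L2 hit [D]
8: R B2 → L2 miss wb→B5 [-]
9: R B0 → L0 hit [-]
10: R B0 → L0 hit [-]
11: R B5 → L2 miss [-]
12: W B1 → L1 miss [D]
13: R B6 → L0 miss [-]

WB = [6, 5]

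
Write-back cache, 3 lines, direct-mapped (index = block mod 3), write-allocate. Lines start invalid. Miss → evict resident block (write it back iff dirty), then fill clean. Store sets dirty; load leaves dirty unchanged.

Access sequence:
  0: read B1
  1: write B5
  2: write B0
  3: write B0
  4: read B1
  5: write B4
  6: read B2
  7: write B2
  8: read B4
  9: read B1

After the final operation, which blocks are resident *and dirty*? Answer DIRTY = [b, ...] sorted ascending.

DIRTY = [0, 2]

  0 | R B1 → L1 miss [-]
  1 | W B5 → L2 miss [D]
  2 | W B0 → L0 miss [D]
  3 | W B0 → L0 hit [D]
  4 | R B1 → L1 hit [-]
  5 | W B4 → L1 miss [D]
  6 | R B2 → L2 miss wb→B5 [-]
  7 | W B2 → L2 hit [D]
  8 | R B4 → L1 hit [D]
  9 | R B1 → L1 miss wb→B4 [-]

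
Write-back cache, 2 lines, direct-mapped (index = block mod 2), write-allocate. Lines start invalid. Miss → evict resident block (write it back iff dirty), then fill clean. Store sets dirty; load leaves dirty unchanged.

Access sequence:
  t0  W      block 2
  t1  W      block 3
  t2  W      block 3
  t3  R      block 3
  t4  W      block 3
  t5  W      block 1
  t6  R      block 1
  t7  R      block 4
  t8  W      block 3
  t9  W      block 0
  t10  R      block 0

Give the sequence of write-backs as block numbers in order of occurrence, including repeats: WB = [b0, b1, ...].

WB = [3, 2, 1]

  0 | W B2 → L0 miss [D]
  1 | W B3 → L1 miss [D]
  2 | W B3 → L1 hit [D]
  3 | R B3 → L1 hit [D]
  4 | W B3 → L1 hit [D]
  5 | W B1 → L1 miss wb→B3 [D]
  6 | R B1 → L1 hit [D]
  7 | R B4 → L0 miss wb→B2 [-]
  8 | W B3 → L1 miss wb→B1 [D]
  9 | W B0 → L0 miss [D]
  10 | R B0 → L0 hit [D]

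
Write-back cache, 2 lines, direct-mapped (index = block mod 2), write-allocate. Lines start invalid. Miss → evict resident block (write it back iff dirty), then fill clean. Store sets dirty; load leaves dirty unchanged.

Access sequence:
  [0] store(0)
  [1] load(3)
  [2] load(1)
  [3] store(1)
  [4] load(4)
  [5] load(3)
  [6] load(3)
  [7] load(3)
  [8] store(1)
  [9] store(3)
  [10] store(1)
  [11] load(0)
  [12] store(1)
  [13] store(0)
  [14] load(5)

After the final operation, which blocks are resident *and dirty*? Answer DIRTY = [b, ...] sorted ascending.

  0 | W B0 → L0 miss [D]
  1 | R B3 → L1 miss [-]
  2 | R B1 → L1 miss [-]
  3 | W B1 → L1 hit [D]
  4 | R B4 → L0 miss wb→B0 [-]
  5 | R B3 → L1 miss wb→B1 [-]
  6 | R B3 → L1 hit [-]
  7 | R B3 → L1 hit [-]
  8 | W B1 → L1 miss [D]
  9 | W B3 → L1 miss wb→B1 [D]
  10 | W B1 → L1 miss wb→B3 [D]
  11 | R B0 → L0 miss [-]
  12 | W B1 → L1 hit [D]
  13 | W B0 → L0 hit [D]
  14 | R B5 → L1 miss wb→B1 [-]

DIRTY = [0]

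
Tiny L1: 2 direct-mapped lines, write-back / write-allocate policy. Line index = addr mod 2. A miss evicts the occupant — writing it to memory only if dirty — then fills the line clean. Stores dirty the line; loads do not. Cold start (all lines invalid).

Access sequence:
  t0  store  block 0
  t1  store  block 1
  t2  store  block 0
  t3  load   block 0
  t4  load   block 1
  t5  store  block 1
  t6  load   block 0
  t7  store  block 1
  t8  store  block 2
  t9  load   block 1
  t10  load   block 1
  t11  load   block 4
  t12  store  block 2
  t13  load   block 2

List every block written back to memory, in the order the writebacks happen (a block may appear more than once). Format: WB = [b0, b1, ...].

WB = [0, 2]

0: W B0 → L0 miss [D]
1: W B1 → L1 miss [D]
2: W B0 → L0 hit [D]
3: R B0 → L0 hit [D]
4: R B1 → L1 hit [D]
5: W B1 → L1 hit [D]
6: R B0 → L0 hit [D]
7: W B1 → L1 hit [D]
8: W B2 → L0 miss wb→B0 [D]
9: R B1 → L1 hit [D]
10: R B1 → L1 hit [D]
11: R B4 → L0 miss wb→B2 [-]
12: W B2 → L0 miss [D]
13: R B2 → L0 hit [D]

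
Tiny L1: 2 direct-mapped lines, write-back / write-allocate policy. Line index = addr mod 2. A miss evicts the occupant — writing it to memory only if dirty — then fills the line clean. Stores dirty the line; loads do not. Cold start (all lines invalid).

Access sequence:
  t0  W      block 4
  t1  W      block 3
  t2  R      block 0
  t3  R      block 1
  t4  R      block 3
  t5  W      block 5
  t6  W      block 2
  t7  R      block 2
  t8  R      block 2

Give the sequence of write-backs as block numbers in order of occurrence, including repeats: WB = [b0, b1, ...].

WB = [4, 3]

  0 | W B4 → L0 miss [D]
  1 | W B3 → L1 miss [D]
  2 | R B0 → L0 miss wb→B4 [-]
  3 | R B1 → L1 miss wb→B3 [-]
  4 | R B3 → L1 miss [-]
  5 | W B5 → L1 miss [D]
  6 | W B2 → L0 miss [D]
  7 | R B2 → L0 hit [D]
  8 | R B2 → L0 hit [D]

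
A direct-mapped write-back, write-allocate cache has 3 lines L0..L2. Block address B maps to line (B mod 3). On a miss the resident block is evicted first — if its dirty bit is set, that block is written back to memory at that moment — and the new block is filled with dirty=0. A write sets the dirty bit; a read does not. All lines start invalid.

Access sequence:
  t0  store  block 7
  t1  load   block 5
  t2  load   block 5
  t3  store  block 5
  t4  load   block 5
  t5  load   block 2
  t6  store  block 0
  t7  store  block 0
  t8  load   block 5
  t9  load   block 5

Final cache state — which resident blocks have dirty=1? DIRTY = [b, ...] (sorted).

  0 | W B7 → L1 miss [D]
  1 | R B5 → L2 miss [-]
  2 | R B5 → L2 hit [-]
  3 | W B5 → L2 hit [D]
  4 | R B5 → L2 hit [D]
  5 | R B2 → L2 miss wb→B5 [-]
  6 | W B0 → L0 miss [D]
  7 | W B0 → L0 hit [D]
  8 | R B5 → L2 miss [-]
  9 | R B5 → L2 hit [-]

DIRTY = [0, 7]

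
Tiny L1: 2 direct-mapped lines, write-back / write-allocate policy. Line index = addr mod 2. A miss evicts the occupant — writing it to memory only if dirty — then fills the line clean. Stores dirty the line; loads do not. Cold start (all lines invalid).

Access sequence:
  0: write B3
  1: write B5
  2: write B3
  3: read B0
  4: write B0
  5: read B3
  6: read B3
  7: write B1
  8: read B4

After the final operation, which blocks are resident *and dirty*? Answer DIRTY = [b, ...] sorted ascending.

DIRTY = [1]

0: W B3 -> L1 miss  d=D]
1: W B5 -> L1 miss wb->B3  d=D]
2: W B3 -> L1 miss wb->B5  d=D]
3: R B0 -> L0 miss  d=-]
4: W B0 -> L0 hit  d=D]
5: R B3 -> L1 hit  d=D]
6: R B3 -> L1 hit  d=D]
7: W B1 -> L1 miss wb->B3  d=D]
8: R B4 -> L0 miss wb->B0  d=-]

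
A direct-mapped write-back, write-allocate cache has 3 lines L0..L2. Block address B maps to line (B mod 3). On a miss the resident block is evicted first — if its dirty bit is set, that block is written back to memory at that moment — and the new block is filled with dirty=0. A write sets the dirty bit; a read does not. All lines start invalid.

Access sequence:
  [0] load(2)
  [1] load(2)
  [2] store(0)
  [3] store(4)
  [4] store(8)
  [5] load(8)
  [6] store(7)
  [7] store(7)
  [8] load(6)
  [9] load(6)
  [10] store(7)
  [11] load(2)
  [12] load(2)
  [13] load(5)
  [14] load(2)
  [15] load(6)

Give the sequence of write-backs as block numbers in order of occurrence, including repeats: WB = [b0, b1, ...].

0: R B2 -> L2 miss  d=-]
1: R B2 -> L2 hit  d=-]
2: W B0 -> L0 miss  d=D]
3: W B4 -> L1 miss  d=D]
4: W B8 -> L2 miss  d=D]
5: R B8 -> L2 hit  d=D]
6: W B7 -> L1 miss wb->B4  d=D]
7: W B7 -> L1 hit  d=D]
8: R B6 -> L0 miss wb->B0  d=-]
9: R B6 -> L0 hit  d=-]
10: W B7 -> L1 hit  d=D]
11: R B2 -> L2 miss wb->B8  d=-]
12: R B2 -> L2 hit  d=-]
13: R B5 -> L2 miss  d=-]
14: R B2 -> L2 miss  d=-]
15: R B6 -> L0 hit  d=-]

WB = [4, 0, 8]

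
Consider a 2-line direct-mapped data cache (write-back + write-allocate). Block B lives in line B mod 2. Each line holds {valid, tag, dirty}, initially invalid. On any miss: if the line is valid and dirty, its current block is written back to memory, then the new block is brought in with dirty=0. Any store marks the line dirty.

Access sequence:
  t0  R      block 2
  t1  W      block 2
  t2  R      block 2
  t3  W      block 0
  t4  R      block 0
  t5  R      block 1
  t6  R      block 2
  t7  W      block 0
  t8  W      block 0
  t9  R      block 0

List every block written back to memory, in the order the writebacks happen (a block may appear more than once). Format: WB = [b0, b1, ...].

WB = [2, 0]

  0 | R B2 → L0 miss [-]
  1 | W B2 → L0 hit [D]
  2 | R B2 → L0 hit [D]
  3 | W B0 → L0 miss wb→B2 [D]
  4 | R B0 → L0 hit [D]
  5 | R B1 → L1 miss [-]
  6 | R B2 → L0 miss wb→B0 [-]
  7 | W B0 → L0 miss [D]
  8 | W B0 → L0 hit [D]
  9 | R B0 → L0 hit [D]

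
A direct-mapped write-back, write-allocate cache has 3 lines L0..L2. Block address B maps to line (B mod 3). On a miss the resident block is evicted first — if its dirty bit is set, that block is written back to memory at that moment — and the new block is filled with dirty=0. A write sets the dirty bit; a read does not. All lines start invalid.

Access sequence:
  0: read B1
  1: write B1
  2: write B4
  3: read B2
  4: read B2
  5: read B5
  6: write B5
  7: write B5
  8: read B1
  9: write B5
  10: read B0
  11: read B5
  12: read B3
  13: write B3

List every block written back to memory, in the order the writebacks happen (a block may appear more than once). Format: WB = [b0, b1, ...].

0: R B1 → L1 miss [-]
1: W B1 → L1 hit [D]
2: W B4 → L1 miss wb→B1 [D]
3: R B2 → L2 miss [-]
4: R B2 → L2 hit [-]
5: R B5 → L2 miss [-]
6: W B5 → L2 hit [D]
7: W B5 → L2 hit [D]
8: R B1 → L1 miss wb→B4 [-]
9: W B5 → L2 hit [D]
10: R B0 → L0 miss [-]
11: R B5 → L2 hit [D]
12: R B3 → L0 miss [-]
13: W B3 → L0 hit [D]

WB = [1, 4]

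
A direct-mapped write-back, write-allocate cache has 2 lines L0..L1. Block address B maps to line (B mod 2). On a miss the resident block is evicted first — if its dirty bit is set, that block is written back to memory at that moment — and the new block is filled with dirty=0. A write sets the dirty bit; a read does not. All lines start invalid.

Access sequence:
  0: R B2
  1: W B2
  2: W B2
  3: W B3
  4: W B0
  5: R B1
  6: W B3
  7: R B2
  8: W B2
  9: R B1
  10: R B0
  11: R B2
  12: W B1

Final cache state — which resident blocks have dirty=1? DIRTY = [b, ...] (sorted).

DIRTY = [1]

0: R B2 → L0 miss [-]
1: W B2 → L0 hit [D]
2: W B2 → L0 hit [D]
3: W B3 → L1 miss [D]
4: W B0 → L0 miss wb→B2 [D]
5: R B1 → L1 miss wb→B3 [-]
6: W B3 → L1 miss [D]
7: R B2 → L0 miss wb→B0 [-]
8: W B2 → L0 hit [D]
9: R B1 → L1 miss wb→B3 [-]
10: R B0 → L0 miss wb→B2 [-]
11: R B2 → L0 miss [-]
12: W B1 → L1 hit [D]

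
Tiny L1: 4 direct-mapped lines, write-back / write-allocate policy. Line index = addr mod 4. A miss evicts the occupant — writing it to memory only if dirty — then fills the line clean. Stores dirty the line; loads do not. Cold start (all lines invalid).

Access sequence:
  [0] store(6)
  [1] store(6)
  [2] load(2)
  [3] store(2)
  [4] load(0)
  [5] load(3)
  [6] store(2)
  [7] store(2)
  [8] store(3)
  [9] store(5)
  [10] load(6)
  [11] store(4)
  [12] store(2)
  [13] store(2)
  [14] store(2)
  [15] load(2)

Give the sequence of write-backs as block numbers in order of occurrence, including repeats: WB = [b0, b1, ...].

0: W B6 → L2 miss [D]
1: W B6 → L2 hit [D]
2: R B2 → L2 miss wb→B6 [-]
3: W B2 → L2 hit [D]
4: R B0 → L0 miss [-]
5: R B3 → L3 miss [-]
6: W B2 → L2 hit [D]
7: W B2 → L2 hit [D]
8: W B3 → L3 hit [D]
9: W B5 → L1 miss [D]
10: R B6 → L2 miss wb→B2 [-]
11: W B4 → L0 miss [D]
12: W B2 → L2 miss [D]
13: W B2 → L2 hit [D]
14: W B2 → L2 hit [D]
15: R B2 → L2 hit [D]

WB = [6, 2]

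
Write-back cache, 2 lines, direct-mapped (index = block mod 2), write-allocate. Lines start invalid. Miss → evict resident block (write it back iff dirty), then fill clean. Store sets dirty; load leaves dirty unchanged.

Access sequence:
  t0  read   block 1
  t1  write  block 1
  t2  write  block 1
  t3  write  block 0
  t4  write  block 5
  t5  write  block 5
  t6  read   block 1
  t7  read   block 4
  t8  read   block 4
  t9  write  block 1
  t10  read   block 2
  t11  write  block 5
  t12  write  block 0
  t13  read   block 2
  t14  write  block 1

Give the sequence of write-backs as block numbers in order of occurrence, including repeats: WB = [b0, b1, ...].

WB = [1, 5, 0, 1, 0, 5]

  0 | R B1 → L1 miss [-]
  1 | W B1 → L1 hit [D]
  2 | W B1 → L1 hit [D]
  3 | W B0 → L0 miss [D]
  4 | W B5 → L1 miss wb→B1 [D]
  5 | W B5 → L1 hit [D]
  6 | R B1 → L1 miss wb→B5 [-]
  7 | R B4 → L0 miss wb→B0 [-]
  8 | R B4 → L0 hit [-]
  9 | W B1 → L1 hit [D]
  10 | R B2 → L0 miss [-]
  11 | W B5 → L1 miss wb→B1 [D]
  12 | W B0 → L0 miss [D]
  13 | R B2 → L0 miss wb→B0 [-]
  14 | W B1 → L1 miss wb→B5 [D]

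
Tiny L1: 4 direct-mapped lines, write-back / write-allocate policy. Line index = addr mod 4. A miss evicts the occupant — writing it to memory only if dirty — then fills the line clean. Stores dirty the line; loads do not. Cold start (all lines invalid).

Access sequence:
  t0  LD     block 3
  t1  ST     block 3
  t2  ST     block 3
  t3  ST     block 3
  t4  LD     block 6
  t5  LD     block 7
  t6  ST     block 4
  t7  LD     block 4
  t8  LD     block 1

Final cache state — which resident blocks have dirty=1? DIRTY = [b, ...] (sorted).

  0 | R B3 → L3 miss [-]
  1 | W B3 → L3 hit [D]
  2 | W B3 → L3 hit [D]
  3 | W B3 → L3 hit [D]
  4 | R B6 → L2 miss [-]
  5 | R B7 → L3 miss wb→B3 [-]
  6 | W B4 → L0 miss [D]
  7 | R B4 → L0 hit [D]
  8 | R B1 → L1 miss [-]

DIRTY = [4]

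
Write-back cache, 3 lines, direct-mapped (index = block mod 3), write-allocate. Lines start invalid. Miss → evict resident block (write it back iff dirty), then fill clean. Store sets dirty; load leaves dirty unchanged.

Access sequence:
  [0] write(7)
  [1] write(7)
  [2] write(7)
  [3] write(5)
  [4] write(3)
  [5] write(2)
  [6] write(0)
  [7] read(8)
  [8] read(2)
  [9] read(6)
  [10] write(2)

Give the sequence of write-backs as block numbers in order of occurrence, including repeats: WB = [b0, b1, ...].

WB = [5, 3, 2, 0]

0: W B7 -> L1 miss  d=D]
1: W B7 -> L1 hit  d=D]
2: W B7 -> L1 hit  d=D]
3: W B5 -> L2 miss  d=D]
4: W B3 -> L0 miss  d=D]
5: W B2 -> L2 miss wb->B5  d=D]
6: W B0 -> L0 miss wb->B3  d=D]
7: R B8 -> L2 miss wb->B2  d=-]
8: R B2 -> L2 miss  d=-]
9: R B6 -> L0 miss wb->B0  d=-]
10: W B2 -> L2 hit  d=D]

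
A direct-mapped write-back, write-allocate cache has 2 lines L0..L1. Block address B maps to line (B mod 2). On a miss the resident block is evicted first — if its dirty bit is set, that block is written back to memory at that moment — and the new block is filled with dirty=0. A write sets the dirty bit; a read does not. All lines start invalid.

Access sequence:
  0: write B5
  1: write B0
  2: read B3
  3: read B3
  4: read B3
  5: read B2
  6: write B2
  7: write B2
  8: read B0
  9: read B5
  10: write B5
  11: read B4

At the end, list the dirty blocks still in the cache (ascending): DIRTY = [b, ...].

0: W B5 → L1 miss [D]
1: W B0 → L0 miss [D]
2: R B3 → L1 miss wb→B5 [-]
3: R B3 → L1 hit [-]
4: R B3 → L1 hit [-]
5: R B2 → L0 miss wb→B0 [-]
6: W B2 → L0 hit [D]
7: W B2 → L0 hit [D]
8: R B0 → L0 miss wb→B2 [-]
9: R B5 → L1 miss [-]
10: W B5 → L1 hit [D]
11: R B4 → L0 miss [-]

DIRTY = [5]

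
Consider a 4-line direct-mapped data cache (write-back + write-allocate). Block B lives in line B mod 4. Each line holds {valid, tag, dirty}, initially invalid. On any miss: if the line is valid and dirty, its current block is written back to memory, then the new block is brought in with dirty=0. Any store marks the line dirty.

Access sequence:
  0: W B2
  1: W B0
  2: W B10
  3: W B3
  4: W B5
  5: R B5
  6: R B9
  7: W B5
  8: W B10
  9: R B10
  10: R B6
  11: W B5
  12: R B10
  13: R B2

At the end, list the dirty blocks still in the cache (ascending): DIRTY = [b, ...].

DIRTY = [0, 3, 5]

0: W B2 -> L2 miss  d=D]
1: W B0 -> L0 miss  d=D]
2: W B10 -> L2 miss wb->B2  d=D]
3: W B3 -> L3 miss  d=D]
4: W B5 -> L1 miss  d=D]
5: R B5 -> L1 hit  d=D]
6: R B9 -> L1 miss wb->B5  d=-]
7: W B5 -> L1 miss  d=D]
8: W B10 -> L2 hit  d=D]
9: R B10 -> L2 hit  d=D]
10: R B6 -> L2 miss wb->B10  d=-]
11: W B5 -> L1 hit  d=D]
12: R B10 -> L2 miss  d=-]
13: R B2 -> L2 miss  d=-]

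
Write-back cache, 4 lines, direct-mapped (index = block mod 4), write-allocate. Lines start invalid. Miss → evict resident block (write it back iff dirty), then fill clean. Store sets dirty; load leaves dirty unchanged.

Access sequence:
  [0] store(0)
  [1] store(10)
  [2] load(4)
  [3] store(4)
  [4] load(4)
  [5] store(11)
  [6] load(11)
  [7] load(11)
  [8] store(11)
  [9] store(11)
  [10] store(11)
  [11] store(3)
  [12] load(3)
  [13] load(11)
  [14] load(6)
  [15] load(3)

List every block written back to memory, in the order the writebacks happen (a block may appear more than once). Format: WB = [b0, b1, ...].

0: W B0 → L0 miss [D]
1: W B10 → L2 miss [D]
2: R B4 → L0 miss wb→B0 [-]
3: W B4 → L0 hit [D]
4: R B4 → L0 hit [D]
5: W B11 → L3 miss [D]
6: R B11 → L3 hit [D]
7: R B11 → L3 hit [D]
8: W B11 → L3 hit [D]
9: W B11 → L3 hit [D]
10: W B11 → L3 hit [D]
11: W B3 → L3 miss wb→B11 [D]
12: R B3 → L3 hit [D]
13: R B11 → L3 miss wb→B3 [-]
14: R B6 → L2 miss wb→B10 [-]
15: R B3 → L3 miss [-]

WB = [0, 11, 3, 10]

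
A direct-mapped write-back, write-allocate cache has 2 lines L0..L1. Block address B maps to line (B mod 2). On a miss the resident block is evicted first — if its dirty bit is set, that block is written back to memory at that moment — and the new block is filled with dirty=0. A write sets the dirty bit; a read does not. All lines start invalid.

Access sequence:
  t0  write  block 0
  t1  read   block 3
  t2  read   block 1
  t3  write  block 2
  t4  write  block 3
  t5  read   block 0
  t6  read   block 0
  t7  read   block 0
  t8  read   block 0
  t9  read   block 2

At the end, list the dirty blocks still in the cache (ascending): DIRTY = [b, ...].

  0 | W B0 → L0 miss [D]
  1 | R B3 → L1 miss [-]
  2 | R B1 → L1 miss [-]
  3 | W B2 → L0 miss wb→B0 [D]
  4 | W B3 → L1 miss [D]
  5 | R B0 → L0 miss wb→B2 [-]
  6 | R B0 → L0 hit [-]
  7 | R B0 → L0 hit [-]
  8 | R B0 → L0 hit [-]
  9 | R B2 → L0 miss [-]

DIRTY = [3]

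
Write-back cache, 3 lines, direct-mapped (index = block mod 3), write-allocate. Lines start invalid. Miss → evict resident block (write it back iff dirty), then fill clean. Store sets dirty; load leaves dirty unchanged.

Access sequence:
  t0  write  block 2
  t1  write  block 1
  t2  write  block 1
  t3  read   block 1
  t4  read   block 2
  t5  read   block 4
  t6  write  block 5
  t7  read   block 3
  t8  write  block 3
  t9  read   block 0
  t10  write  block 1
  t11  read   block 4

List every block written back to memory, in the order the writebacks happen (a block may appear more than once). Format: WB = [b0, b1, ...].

0: W B2 -> L2 miss  d=D]
1: W B1 -> L1 miss  d=D]
2: W B1 -> L1 hit  d=D]
3: R B1 -> L1 hit  d=D]
4: R B2 -> L2 hit  d=D]
5: R B4 -> L1 miss wb->B1  d=-]
6: W B5 -> L2 miss wb->B2  d=D]
7: R B3 -> L0 miss  d=-]
8: W B3 -> L0 hit  d=D]
9: R B0 -> L0 miss wb->B3  d=-]
10: W B1 -> L1 miss  d=D]
11: R B4 -> L1 miss wb->B1  d=-]

WB = [1, 2, 3, 1]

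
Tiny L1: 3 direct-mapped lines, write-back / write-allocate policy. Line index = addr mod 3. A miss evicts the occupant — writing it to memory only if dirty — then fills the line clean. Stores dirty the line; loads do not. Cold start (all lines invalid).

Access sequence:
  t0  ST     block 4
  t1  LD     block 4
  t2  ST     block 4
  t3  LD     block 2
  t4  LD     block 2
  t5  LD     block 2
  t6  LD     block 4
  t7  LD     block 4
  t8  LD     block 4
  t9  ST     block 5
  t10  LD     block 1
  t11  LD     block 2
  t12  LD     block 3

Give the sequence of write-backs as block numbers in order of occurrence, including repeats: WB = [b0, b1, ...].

0: W B4 -> L1 miss  d=D]
1: R B4 -> L1 hit  d=D]
2: W B4 -> L1 hit  d=D]
3: R B2 -> L2 miss  d=-]
4: R B2 -> L2 hit  d=-]
5: R B2 -> L2 hit  d=-]
6: R B4 -> L1 hit  d=D]
7: R B4 -> L1 hit  d=D]
8: R B4 -> L1 hit  d=D]
9: W B5 -> L2 miss  d=D]
10: R B1 -> L1 miss wb->B4  d=-]
11: R B2 -> L2 miss wb->B5  d=-]
12: R B3 -> L0 miss  d=-]

WB = [4, 5]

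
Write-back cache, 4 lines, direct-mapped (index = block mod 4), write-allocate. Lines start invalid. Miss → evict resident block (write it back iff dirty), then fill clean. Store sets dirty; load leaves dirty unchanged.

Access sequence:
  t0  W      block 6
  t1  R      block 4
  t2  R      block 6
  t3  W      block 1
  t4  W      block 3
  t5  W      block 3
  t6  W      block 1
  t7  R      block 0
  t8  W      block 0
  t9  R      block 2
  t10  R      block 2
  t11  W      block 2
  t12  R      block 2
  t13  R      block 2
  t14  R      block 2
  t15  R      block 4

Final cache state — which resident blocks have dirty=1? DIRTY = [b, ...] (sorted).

0: W B6 → L2 miss [D]
1: R B4 → L0 miss [-]
2: R B6 → L2 hit [D]
3: W B1 → L1 miss [D]
4: W B3 → L3 miss [D]
5: W B3 → L3 hit [D]
6: W B1 → L1 hit [D]
7: R B0 → L0 miss [-]
8: W B0 → L0 hit [D]
9: R B2 → L2 miss wb→B6 [-]
10: R B2 → L2 hit [-]
11: W B2 → L2 hit [D]
12: R B2 → L2 hit [D]
13: R B2 → L2 hit [D]
14: R B2 → L2 hit [D]
15: R B4 → L0 miss wb→B0 [-]

DIRTY = [1, 2, 3]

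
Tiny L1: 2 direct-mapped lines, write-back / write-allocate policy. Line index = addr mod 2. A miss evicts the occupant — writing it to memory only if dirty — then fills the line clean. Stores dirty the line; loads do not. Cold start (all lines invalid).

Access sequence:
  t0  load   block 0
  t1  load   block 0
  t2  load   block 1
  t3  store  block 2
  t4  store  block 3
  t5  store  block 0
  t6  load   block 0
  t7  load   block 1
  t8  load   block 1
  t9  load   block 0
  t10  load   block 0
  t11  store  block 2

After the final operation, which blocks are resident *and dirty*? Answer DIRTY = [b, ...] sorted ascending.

DIRTY = [2]

  0 | R B0 → L0 miss [-]
  1 | R B0 → L0 hit [-]
  2 | R B1 → L1 miss [-]
  3 | W B2 → L0 miss [D]
  4 | W B3 → L1 miss [D]
  5 | W B0 → L0 miss wb→B2 [D]
  6 | R B0 → L0 hit [D]
  7 | R B1 → L1 miss wb→B3 [-]
  8 | R B1 → L1 hit [-]
  9 | R B0 → L0 hit [D]
  10 | R B0 → L0 hit [D]
  11 | W B2 → L0 miss wb→B0 [D]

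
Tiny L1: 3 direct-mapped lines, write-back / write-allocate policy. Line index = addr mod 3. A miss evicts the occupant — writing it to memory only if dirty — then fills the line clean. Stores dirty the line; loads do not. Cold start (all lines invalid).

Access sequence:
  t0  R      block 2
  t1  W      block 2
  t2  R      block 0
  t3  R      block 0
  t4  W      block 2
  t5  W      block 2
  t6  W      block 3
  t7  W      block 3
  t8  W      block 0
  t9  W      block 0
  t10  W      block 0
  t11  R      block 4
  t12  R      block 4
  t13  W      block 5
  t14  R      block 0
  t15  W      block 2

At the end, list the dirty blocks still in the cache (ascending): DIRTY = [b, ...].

  0 | R B2 → L2 miss [-]
  1 | W B2 → L2 hit [D]
  2 | R B0 → L0 miss [-]
  3 | R B0 → L0 hit [-]
  4 | W B2 → L2 hit [D]
  5 | W B2 → L2 hit [D]
  6 | W B3 → L0 miss [D]
  7 | W B3 → L0 hit [D]
  8 | W B0 → L0 miss wb→B3 [D]
  9 | W B0 → L0 hit [D]
  10 | W B0 → L0 hit [D]
  11 | R B4 → L1 miss [-]
  12 | R B4 → L1 hit [-]
  13 | W B5 → L2 miss wb→B2 [D]
  14 | R B0 → L0 hit [D]
  15 | W B2 → L2 miss wb→B5 [D]

DIRTY = [0, 2]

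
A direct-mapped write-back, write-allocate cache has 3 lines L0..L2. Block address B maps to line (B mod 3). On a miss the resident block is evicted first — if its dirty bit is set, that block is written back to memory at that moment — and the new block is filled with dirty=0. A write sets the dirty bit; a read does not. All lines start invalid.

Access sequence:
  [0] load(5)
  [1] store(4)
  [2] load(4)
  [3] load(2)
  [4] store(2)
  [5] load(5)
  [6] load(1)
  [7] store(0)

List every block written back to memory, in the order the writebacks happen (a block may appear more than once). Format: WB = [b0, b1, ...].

  0 | R B5 → L2 miss [-]
  1 | W B4 → L1 miss [D]
  2 | R B4 → L1 hit [D]
  3 | R B2 → L2 miss [-]
  4 | W B2 → L2 hit [D]
  5 | R B5 → L2 miss wb→B2 [-]
  6 | R B1 → L1 miss wb→B4 [-]
  7 | W B0 → L0 miss [D]

WB = [2, 4]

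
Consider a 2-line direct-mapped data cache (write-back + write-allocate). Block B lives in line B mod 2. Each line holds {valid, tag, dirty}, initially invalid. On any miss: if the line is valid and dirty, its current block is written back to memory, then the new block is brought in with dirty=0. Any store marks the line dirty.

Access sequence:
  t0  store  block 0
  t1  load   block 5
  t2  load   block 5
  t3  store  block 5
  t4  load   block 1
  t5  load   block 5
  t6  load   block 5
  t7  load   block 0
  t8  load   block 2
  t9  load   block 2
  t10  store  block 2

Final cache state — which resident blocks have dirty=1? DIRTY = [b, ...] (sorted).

0: W B0 → L0 miss [D]
1: R B5 → L1 miss [-]
2: R B5 → L1 hit [-]
3: W B5 → L1 hit [D]
4: R B1 → L1 miss wb→B5 [-]
5: R B5 → L1 miss [-]
6: R B5 → L1 hit [-]
7: R B0 → L0 hit [D]
8: R B2 → L0 miss wb→B0 [-]
9: R B2 → L0 hit [-]
10: W B2 → L0 hit [D]

DIRTY = [2]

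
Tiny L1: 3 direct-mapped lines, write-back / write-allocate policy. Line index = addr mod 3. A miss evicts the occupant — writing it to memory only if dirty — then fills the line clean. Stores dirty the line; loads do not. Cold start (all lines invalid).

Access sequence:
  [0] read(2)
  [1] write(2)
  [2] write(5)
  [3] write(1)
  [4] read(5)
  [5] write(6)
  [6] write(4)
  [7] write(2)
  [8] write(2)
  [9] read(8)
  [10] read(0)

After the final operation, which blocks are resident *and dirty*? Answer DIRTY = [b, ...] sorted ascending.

0: R B2 → L2 miss [-]
1: W B2 → L2 hit [D]
2: W B5 → L2 miss wb→B2 [D]
3: W B1 → L1 miss [D]
4: R B5 → L2 hit [D]
5: W B6 → L0 miss [D]
6: W B4 → L1 miss wb→B1 [D]
7: W B2 → L2 miss wb→B5 [D]
8: W B2 → L2 hit [D]
9: R B8 → L2 miss wb→B2 [-]
10: R B0 → L0 miss wb→B6 [-]

DIRTY = [4]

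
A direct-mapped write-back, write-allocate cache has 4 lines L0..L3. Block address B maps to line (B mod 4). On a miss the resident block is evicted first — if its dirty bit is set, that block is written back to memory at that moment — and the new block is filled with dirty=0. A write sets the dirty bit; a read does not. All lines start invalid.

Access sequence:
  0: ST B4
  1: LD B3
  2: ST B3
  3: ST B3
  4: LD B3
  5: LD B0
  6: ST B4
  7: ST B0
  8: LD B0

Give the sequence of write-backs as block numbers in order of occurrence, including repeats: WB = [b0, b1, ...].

WB = [4, 4]

0: W B4 → L0 miss [D]
1: R B3 → L3 miss [-]
2: W B3 → L3 hit [D]
3: W B3 → L3 hit [D]
4: R B3 → L3 hit [D]
5: R B0 → L0 miss wb→B4 [-]
6: W B4 → L0 miss [D]
7: W B0 → L0 miss wb→B4 [D]
8: R B0 → L0 hit [D]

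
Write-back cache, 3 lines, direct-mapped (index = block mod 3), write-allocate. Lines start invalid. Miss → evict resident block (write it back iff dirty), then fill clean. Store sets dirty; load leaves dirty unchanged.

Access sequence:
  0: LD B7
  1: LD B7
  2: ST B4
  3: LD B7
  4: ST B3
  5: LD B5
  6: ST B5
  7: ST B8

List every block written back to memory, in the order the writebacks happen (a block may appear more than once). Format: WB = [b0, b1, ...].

WB = [4, 5]

0: R B7 → L1 miss [-]
1: R B7 → L1 hit [-]
2: W B4 → L1 miss [D]
3: R B7 → L1 miss wb→B4 [-]
4: W B3 → L0 miss [D]
5: R B5 → L2 miss [-]
6: W B5 → L2 hit [D]
7: W B8 → L2 miss wb→B5 [D]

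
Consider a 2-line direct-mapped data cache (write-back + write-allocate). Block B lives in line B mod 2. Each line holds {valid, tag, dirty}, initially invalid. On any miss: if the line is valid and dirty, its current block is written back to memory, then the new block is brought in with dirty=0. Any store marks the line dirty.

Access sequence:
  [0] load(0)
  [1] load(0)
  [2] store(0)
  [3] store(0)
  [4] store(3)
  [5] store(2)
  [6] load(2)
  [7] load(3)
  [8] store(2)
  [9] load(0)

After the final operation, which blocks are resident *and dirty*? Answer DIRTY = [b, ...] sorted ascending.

DIRTY = [3]

0: R B0 → L0 miss [-]
1: R B0 → L0 hit [-]
2: W B0 → L0 hit [D]
3: W B0 → L0 hit [D]
4: W B3 → L1 miss [D]
5: W B2 → L0 miss wb→B0 [D]
6: R B2 → L0 hit [D]
7: R B3 → L1 hit [D]
8: W B2 → L0 hit [D]
9: R B0 → L0 miss wb→B2 [-]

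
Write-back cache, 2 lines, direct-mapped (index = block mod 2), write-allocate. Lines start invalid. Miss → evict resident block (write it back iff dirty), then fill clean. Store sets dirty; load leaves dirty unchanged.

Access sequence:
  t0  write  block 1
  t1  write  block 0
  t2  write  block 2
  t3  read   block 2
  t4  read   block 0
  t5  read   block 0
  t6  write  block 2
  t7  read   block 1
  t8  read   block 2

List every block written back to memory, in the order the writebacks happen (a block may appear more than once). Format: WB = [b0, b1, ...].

0: W B1 -> L1 miss  d=D]
1: W B0 -> L0 miss  d=D]
2: W B2 -> L0 miss wb->B0  d=D]
3: R B2 -> L0 hit  d=D]
4: R B0 -> L0 miss wb->B2  d=-]
5: R B0 -> L0 hit  d=-]
6: W B2 -> L0 miss  d=D]
7: R B1 -> L1 hit  d=D]
8: R B2 -> L0 hit  d=D]

WB = [0, 2]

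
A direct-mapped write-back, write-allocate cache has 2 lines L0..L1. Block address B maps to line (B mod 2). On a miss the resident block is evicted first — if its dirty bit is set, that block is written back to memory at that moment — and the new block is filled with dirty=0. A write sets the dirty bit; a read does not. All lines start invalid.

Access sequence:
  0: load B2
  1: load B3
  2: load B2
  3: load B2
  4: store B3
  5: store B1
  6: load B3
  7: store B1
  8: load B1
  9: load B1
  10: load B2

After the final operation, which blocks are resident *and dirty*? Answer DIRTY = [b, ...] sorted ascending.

0: R B2 -> L0 miss  d=-]
1: R B3 -> L1 miss  d=-]
2: R B2 -> L0 hit  d=-]
3: R B2 -> L0 hit  d=-]
4: W B3 -> L1 hit  d=D]
5: W B1 -> L1 miss wb->B3  d=D]
6: R B3 -> L1 miss wb->B1  d=-]
7: W B1 -> L1 miss  d=D]
8: R B1 -> L1 hit  d=D]
9: R B1 -> L1 hit  d=D]
10: R B2 -> L0 hit  d=-]

DIRTY = [1]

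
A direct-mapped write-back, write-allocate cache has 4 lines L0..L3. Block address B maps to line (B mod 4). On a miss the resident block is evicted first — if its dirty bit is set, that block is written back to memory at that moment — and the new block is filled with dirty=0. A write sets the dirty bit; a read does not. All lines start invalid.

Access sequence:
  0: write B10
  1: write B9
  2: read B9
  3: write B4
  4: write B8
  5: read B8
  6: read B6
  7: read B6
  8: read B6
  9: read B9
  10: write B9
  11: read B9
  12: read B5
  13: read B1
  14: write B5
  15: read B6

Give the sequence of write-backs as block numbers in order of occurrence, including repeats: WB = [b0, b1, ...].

0: W B10 -> L2 miss  d=D]
1: W B9 -> L1 miss  d=D]
2: R B9 -> L1 hit  d=D]
3: W B4 -> L0 miss  d=D]
4: W B8 -> L0 miss wb->B4  d=D]
5: R B8 -> L0 hit  d=D]
6: R B6 -> L2 miss wb->B10  d=-]
7: R B6 -> L2 hit  d=-]
8: R B6 -> L2 hit  d=-]
9: R B9 -> L1 hit  d=D]
10: W B9 -> L1 hit  d=D]
11: R B9 -> L1 hit  d=D]
12: R B5 -> L1 miss wb->B9  d=-]
13: R B1 -> L1 miss  d=-]
14: W B5 -> L1 miss  d=D]
15: R B6 -> L2 hit  d=-]

WB = [4, 10, 9]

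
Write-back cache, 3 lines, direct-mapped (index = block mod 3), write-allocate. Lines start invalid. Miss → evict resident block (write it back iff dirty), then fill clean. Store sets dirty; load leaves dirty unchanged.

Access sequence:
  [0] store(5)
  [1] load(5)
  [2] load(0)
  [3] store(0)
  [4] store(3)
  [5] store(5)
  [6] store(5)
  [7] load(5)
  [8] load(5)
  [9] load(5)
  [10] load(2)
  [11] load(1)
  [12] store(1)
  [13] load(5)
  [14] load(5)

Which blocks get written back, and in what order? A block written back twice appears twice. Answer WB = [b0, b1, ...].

0: W B5 -> L2 miss  d=D]
1: R B5 -> L2 hit  d=D]
2: R B0 -> L0 miss  d=-]
3: W B0 -> L0 hit  d=D]
4: W B3 -> L0 miss wb->B0  d=D]
5: W B5 -> L2 hit  d=D]
6: W B5 -> L2 hit  d=D]
7: R B5 -> L2 hit  d=D]
8: R B5 -> L2 hit  d=D]
9: R B5 -> L2 hit  d=D]
10: R B2 -> L2 miss wb->B5  d=-]
11: R B1 -> L1 miss  d=-]
12: W B1 -> L1 hit  d=D]
13: R B5 -> L2 miss  d=-]
14: R B5 -> L2 hit  d=-]

WB = [0, 5]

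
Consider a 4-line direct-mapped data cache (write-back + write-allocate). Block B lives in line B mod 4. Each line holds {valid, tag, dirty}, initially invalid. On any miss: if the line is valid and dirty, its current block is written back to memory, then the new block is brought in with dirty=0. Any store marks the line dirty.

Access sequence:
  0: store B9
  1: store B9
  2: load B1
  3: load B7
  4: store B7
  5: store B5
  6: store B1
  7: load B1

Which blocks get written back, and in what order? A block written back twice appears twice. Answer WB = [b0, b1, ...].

0: W B9 -> L1 miss  d=D]
1: W B9 -> L1 hit  d=D]
2: R B1 -> L1 miss wb->B9  d=-]
3: R B7 -> L3 miss  d=-]
4: W B7 -> L3 hit  d=D]
5: W B5 -> L1 miss  d=D]
6: W B1 -> L1 miss wb->B5  d=D]
7: R B1 -> L1 hit  d=D]

WB = [9, 5]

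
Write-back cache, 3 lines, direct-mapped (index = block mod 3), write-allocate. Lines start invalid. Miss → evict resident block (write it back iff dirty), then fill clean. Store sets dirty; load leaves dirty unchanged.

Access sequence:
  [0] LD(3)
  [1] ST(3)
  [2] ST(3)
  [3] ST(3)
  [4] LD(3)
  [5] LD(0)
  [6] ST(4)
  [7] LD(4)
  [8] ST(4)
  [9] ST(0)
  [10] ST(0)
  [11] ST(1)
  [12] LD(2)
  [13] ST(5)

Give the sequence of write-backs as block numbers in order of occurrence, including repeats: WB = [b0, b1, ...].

0: R B3 -> L0 miss  d=-]
1: W B3 -> L0 hit  d=D]
2: W B3 -> L0 hit  d=D]
3: W B3 -> L0 hit  d=D]
4: R B3 -> L0 hit  d=D]
5: R B0 -> L0 miss wb->B3  d=-]
6: W B4 -> L1 miss  d=D]
7: R B4 -> L1 hit  d=D]
8: W B4 -> L1 hit  d=D]
9: W B0 -> L0 hit  d=D]
10: W B0 -> L0 hit  d=D]
11: W B1 -> L1 miss wb->B4  d=D]
12: R B2 -> L2 miss  d=-]
13: W B5 -> L2 miss  d=D]

WB = [3, 4]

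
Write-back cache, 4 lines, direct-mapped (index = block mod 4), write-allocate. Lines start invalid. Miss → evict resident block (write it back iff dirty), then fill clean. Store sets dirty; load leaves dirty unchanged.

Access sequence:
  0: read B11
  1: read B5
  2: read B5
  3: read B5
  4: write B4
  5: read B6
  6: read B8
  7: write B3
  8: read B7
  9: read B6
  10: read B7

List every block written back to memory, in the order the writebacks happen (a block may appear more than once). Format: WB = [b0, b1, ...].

WB = [4, 3]

0: R B11 -> L3 miss  d=-]
1: R B5 -> L1 miss  d=-]
2: R B5 -> L1 hit  d=-]
3: R B5 -> L1 hit  d=-]
4: W B4 -> L0 miss  d=D]
5: R B6 -> L2 miss  d=-]
6: R B8 -> L0 miss wb->B4  d=-]
7: W B3 -> L3 miss  d=D]
8: R B7 -> L3 miss wb->B3  d=-]
9: R B6 -> L2 hit  d=-]
10: R B7 -> L3 hit  d=-]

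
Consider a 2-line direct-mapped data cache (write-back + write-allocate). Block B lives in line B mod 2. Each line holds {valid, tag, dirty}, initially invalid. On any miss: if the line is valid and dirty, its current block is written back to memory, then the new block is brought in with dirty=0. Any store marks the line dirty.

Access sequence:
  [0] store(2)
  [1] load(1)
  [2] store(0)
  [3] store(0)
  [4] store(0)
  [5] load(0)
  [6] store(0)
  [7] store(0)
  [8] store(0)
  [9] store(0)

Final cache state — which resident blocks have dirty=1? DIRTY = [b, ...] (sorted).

DIRTY = [0]

0: W B2 -> L0 miss  d=D]
1: R B1 -> L1 miss  d=-]
2: W B0 -> L0 miss wb->B2  d=D]
3: W B0 -> L0 hit  d=D]
4: W B0 -> L0 hit  d=D]
5: R B0 -> L0 hit  d=D]
6: W B0 -> L0 hit  d=D]
7: W B0 -> L0 hit  d=D]
8: W B0 -> L0 hit  d=D]
9: W B0 -> L0 hit  d=D]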